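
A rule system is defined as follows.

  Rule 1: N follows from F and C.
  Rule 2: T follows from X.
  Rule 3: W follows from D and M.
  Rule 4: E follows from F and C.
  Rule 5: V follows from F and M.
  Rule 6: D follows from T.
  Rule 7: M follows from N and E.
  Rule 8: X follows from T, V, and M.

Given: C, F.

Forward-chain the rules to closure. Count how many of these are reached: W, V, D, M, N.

F and C hold, so E follows (Rule 4).
F and C hold, so N follows (Rule 1).
From N and E, Rule 7 gives M.
From F and M, Rule 5 gives V.
W would need D and M (Rule 3), but D is never established.
V: reached.
D would need T (Rule 6), but T is never established.
M: reached.
N: reached.
Reached: V, M, and N — 3 of the 5.

3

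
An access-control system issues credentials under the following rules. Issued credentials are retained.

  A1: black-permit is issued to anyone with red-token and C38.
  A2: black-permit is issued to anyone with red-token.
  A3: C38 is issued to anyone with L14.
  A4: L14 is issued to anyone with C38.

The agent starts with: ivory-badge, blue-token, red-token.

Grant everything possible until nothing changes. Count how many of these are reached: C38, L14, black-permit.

Holding red-token grants black-permit (A2).
C38 would need L14 (A3), but L14 is never granted.
L14 would need C38 (A4), but C38 is never granted.
black-permit: reached.
Reached: black-permit — 1 of the 3.

1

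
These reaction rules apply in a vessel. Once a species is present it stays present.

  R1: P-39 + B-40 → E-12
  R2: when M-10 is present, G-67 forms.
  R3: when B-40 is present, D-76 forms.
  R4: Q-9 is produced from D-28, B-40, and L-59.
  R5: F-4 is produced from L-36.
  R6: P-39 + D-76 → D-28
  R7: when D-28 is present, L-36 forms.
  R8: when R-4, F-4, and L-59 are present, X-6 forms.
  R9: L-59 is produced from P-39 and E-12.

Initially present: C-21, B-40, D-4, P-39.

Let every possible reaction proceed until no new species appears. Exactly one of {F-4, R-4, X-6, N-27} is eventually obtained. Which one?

F-4

B-40 present → D-76 forms (R3).
P-39 and D-76 present → D-28 forms (R6).
D-28 present → L-36 forms (R7).
L-36 present → F-4 forms (R5).
X-6 would need R-4, F-4, and L-59 (R8), but R-4 never forms. No rule produces R-4, and it is not given. No rule produces N-27, and it is not given.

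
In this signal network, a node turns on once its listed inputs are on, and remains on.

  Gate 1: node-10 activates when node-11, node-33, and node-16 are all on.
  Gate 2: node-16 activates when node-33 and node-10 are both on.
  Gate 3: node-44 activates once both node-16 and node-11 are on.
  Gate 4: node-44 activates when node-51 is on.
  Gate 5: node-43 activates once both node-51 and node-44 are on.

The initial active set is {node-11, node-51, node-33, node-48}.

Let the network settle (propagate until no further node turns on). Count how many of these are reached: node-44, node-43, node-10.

Gate 4: node-51 on → node-44 on.
node-51 and node-44 are on, so node-43 activates (Gate 5).
node-44: reached.
node-43: reached.
node-10 would need node-11, node-33, and node-16 (Gate 1), but node-16 never turns on.
Reached: node-44 and node-43 — 2 of the 3.

2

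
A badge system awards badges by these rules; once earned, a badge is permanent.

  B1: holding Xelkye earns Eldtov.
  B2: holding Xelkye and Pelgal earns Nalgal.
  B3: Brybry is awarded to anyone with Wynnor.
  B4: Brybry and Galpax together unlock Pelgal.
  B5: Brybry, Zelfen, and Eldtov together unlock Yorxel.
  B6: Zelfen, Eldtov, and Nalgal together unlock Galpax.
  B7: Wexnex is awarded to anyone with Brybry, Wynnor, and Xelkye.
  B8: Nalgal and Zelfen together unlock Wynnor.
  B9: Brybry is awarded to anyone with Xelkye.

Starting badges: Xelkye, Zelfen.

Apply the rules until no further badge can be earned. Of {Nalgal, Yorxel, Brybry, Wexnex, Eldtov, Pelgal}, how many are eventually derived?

With Xelkye, Brybry is earned (B9).
With Xelkye, Eldtov is earned (B1).
With Brybry, Zelfen, and Eldtov, Yorxel is earned (B5).
Nalgal would need Xelkye and Pelgal (B2), but Pelgal is never earned.
Yorxel: reached.
Brybry: reached.
Wexnex would need Brybry, Wynnor, and Xelkye (B7), but Wynnor is never earned.
Eldtov: reached.
Pelgal would need Brybry and Galpax (B4), but Galpax is never earned.
Reached: Yorxel, Brybry, and Eldtov — 3 of the 6.

3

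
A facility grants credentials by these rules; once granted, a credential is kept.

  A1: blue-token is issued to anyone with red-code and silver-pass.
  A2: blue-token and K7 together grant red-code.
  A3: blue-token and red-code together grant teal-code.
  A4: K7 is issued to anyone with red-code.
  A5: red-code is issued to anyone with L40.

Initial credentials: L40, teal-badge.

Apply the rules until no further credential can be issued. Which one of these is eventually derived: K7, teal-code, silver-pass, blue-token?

K7

Holding L40 grants red-code (A5).
Holding red-code grants K7 (A4).
teal-code would need blue-token and red-code (A3), but blue-token is never granted. No rule produces silver-pass, and it is not given. blue-token would need red-code and silver-pass (A1), but silver-pass is never granted.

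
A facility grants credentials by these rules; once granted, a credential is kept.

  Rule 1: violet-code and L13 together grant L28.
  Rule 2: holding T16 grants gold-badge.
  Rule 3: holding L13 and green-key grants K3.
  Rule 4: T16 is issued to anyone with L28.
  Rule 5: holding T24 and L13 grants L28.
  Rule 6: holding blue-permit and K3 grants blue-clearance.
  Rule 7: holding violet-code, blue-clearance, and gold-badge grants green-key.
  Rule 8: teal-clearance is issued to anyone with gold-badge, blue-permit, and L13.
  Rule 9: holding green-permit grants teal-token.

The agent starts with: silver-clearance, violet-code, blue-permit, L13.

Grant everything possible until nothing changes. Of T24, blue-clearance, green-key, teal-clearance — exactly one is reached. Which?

Holding violet-code and L13 grants L28 (Rule 1).
Holding L28 grants T16 (Rule 4).
Holding T16 grants gold-badge (Rule 2).
Holding gold-badge, blue-permit, and L13 grants teal-clearance (Rule 8).
blue-clearance would need blue-permit and K3 (Rule 6), but K3 is never granted. green-key would need violet-code, blue-clearance, and gold-badge (Rule 7), but blue-clearance is never granted. No rule produces T24, and it is not given.

teal-clearance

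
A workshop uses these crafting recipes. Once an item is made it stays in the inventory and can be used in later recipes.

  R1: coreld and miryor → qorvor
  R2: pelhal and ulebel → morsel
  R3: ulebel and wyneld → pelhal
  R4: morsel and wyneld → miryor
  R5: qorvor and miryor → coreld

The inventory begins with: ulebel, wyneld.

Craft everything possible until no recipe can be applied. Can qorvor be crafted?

qorvor would need coreld and miryor (R1), but coreld is never obtained.

No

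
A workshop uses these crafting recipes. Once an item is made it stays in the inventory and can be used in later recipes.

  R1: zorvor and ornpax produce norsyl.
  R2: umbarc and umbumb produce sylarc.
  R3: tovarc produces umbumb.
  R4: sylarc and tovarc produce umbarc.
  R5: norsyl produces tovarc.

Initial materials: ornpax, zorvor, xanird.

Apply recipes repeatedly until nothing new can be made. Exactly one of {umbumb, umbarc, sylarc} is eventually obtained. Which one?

umbumb

zorvor and ornpax → norsyl (R1).
norsyl → tovarc (R5).
Using R3, tovarc makes umbumb.
sylarc would need umbarc and umbumb (R2), but umbarc is never obtained. umbarc would need sylarc and tovarc (R4), but sylarc is never obtained.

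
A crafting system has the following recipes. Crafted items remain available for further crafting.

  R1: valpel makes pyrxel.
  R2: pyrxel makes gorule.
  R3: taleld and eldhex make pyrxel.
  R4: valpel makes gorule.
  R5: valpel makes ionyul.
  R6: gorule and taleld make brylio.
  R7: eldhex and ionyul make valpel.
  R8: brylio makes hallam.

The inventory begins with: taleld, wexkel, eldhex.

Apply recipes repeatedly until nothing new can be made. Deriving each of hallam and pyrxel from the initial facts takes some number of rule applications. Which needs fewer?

pyrxel: Using R3, taleld and eldhex make pyrxel. [1 rule application]
hallam: Using R3, taleld and eldhex make pyrxel. Using R2, pyrxel makes gorule. Using R6, gorule and taleld make brylio. brylio → hallam (R8). [4 rule applications]
pyrxel needs fewer.

pyrxel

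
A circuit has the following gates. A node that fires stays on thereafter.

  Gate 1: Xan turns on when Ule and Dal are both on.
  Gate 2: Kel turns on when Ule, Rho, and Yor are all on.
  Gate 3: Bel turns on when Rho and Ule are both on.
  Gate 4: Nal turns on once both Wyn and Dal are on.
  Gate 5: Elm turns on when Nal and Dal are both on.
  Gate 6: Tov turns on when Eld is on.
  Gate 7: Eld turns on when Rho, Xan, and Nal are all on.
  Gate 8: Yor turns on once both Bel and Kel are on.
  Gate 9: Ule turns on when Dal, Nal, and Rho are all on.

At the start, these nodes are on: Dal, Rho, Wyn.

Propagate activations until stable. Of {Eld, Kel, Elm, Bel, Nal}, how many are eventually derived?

4

Gate 4: Wyn and Dal on → Nal on.
Gate 5: Nal and Dal on → Elm on.
Dal, Nal, and Rho are on, so Ule turns on (Gate 9).
Gate 1: Ule and Dal on → Xan on.
Rho and Ule are on, so Bel turns on (Gate 3).
Gate 7: Rho, Xan, and Nal on → Eld on.
Eld: reached.
Kel would need Ule, Rho, and Yor (Gate 2), but Yor never turns on.
Elm: reached.
Bel: reached.
Nal: reached.
Reached: Eld, Elm, Bel, and Nal — 4 of the 5.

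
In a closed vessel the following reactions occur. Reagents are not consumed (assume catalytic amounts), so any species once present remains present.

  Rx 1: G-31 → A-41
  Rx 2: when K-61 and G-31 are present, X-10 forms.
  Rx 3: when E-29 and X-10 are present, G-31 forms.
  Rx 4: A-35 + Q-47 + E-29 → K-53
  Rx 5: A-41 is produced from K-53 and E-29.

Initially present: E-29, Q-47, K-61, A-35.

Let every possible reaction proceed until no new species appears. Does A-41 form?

A-35, Q-47, and E-29 present → K-53 forms (Rx 4).
K-53 and E-29 present → A-41 forms (Rx 5).

Yes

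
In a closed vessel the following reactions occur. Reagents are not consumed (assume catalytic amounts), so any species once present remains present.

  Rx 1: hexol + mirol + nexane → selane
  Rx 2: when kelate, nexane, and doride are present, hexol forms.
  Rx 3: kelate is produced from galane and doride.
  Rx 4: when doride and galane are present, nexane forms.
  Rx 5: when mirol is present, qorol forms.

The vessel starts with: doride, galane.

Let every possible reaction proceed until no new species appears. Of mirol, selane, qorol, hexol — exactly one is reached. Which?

hexol

galane and doride present → kelate forms (Rx 3).
doride and galane present → nexane forms (Rx 4).
kelate, nexane, and doride present → hexol forms (Rx 2).
No rule produces mirol, and it is not given. selane would need hexol, mirol, and nexane (Rx 1), but mirol never forms. qorol would need mirol (Rx 5), but mirol never forms.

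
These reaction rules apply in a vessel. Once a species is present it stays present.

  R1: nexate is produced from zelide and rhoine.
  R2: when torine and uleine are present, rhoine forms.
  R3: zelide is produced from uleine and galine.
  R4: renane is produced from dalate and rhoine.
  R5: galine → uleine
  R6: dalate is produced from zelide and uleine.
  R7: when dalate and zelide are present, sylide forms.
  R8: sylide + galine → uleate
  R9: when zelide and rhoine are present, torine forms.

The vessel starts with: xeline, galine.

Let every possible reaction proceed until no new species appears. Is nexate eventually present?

No

nexate would need zelide and rhoine (R1), but rhoine never forms.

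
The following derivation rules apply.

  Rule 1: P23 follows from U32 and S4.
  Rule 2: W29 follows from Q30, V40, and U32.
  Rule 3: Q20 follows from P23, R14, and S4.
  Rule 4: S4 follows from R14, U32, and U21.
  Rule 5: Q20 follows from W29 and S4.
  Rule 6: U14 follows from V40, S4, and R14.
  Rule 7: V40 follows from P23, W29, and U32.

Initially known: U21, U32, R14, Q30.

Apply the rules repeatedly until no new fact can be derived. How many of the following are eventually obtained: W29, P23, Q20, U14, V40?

R14, U32, and U21 hold, so S4 follows (Rule 4).
From U32 and S4, Rule 1 gives P23.
From P23, R14, and S4, Rule 3 gives Q20.
W29 would need Q30, V40, and U32 (Rule 2), but V40 is never established.
P23: reached.
Q20: reached.
U14 would need V40, S4, and R14 (Rule 6), but V40 is never established.
V40 would need P23, W29, and U32 (Rule 7), but W29 is never established.
Reached: P23 and Q20 — 2 of the 5.

2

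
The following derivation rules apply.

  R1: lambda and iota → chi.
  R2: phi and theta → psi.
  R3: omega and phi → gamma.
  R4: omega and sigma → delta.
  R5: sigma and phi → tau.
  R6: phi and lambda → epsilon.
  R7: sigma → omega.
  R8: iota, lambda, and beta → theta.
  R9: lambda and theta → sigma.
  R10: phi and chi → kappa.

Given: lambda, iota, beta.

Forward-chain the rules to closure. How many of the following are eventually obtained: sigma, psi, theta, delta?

3

From iota, lambda, and beta, R8 gives theta.
From lambda and theta, R9 gives sigma.
From sigma, R7 gives omega.
From omega and sigma, R4 gives delta.
sigma: reached.
psi would need phi and theta (R2), but phi is never established.
theta: reached.
delta: reached.
Reached: sigma, theta, and delta — 3 of the 4.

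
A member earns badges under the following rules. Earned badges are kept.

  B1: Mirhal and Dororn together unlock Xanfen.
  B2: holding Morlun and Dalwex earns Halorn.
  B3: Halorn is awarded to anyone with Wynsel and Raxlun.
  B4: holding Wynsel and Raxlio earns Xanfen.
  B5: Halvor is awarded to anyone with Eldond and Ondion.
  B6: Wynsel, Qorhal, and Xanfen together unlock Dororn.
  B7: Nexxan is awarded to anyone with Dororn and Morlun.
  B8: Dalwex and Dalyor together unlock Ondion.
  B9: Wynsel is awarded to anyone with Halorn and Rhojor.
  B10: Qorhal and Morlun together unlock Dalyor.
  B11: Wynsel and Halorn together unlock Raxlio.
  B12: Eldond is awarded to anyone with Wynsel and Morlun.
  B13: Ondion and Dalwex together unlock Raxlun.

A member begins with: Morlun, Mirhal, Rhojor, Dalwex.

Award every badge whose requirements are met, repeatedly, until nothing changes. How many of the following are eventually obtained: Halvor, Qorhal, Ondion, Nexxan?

Halvor would need Eldond and Ondion (B5), but Ondion is never earned.
No rule produces Qorhal, and it is not given.
Ondion would need Dalwex and Dalyor (B8), but Dalyor is never earned.
Nexxan would need Dororn and Morlun (B7), but Dororn is never earned.
None of the 4 are reached.

0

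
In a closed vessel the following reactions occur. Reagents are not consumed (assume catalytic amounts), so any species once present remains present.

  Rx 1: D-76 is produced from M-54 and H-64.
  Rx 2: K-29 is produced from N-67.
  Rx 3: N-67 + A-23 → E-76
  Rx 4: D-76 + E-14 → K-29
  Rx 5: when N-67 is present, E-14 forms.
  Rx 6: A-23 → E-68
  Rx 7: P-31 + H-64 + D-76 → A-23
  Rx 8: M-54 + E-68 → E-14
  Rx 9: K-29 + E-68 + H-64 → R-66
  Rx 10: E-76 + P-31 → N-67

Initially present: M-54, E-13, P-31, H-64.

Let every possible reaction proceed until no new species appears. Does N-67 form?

No

N-67 would need E-76 and P-31 (Rx 10), but E-76 never forms.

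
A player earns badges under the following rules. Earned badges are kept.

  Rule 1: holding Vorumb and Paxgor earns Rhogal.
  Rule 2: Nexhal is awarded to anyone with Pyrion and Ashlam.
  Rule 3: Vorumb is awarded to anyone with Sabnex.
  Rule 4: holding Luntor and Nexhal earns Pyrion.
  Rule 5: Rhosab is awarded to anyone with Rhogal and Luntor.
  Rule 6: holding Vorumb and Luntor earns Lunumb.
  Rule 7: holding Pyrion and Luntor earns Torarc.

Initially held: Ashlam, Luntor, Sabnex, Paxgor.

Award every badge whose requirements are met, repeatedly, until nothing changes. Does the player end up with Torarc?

Torarc would need Pyrion and Luntor (Rule 7), but Pyrion is never earned.

No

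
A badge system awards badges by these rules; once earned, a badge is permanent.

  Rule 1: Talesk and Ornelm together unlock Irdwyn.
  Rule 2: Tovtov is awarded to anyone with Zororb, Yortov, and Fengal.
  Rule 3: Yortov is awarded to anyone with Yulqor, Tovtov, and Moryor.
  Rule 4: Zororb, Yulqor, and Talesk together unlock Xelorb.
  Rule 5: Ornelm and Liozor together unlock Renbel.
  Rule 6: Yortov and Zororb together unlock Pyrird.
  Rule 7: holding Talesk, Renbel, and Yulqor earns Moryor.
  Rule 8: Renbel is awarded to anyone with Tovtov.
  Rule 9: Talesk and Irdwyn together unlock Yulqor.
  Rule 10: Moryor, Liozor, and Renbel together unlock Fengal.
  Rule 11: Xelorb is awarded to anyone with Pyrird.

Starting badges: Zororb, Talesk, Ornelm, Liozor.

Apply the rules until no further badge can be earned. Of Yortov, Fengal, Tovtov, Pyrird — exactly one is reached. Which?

Fengal

With Ornelm and Liozor, Renbel is earned (Rule 5).
With Talesk and Ornelm, Irdwyn is earned (Rule 1).
With Talesk and Irdwyn, Yulqor is earned (Rule 9).
With Talesk, Renbel, and Yulqor, Moryor is earned (Rule 7).
With Moryor, Liozor, and Renbel, Fengal is earned (Rule 10).
Pyrird would need Yortov and Zororb (Rule 6), but Yortov is never earned. Yortov would need Yulqor, Tovtov, and Moryor (Rule 3), but Tovtov is never earned. Tovtov would need Zororb, Yortov, and Fengal (Rule 2), but Yortov is never earned.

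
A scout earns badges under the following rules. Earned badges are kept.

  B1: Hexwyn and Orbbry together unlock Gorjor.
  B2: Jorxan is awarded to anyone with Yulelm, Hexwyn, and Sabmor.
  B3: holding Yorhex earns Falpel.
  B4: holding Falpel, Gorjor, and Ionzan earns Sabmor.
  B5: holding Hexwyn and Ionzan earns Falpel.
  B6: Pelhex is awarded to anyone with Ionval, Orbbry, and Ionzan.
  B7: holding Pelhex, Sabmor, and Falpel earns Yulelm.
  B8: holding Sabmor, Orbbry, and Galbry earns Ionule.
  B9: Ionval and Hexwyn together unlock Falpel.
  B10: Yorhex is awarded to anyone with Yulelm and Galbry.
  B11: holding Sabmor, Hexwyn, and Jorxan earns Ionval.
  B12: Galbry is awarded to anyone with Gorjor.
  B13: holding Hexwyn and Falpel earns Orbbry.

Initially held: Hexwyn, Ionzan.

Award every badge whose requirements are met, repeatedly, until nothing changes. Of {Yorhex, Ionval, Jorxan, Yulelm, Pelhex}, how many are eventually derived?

0

Yorhex would need Yulelm and Galbry (B10), but Yulelm is never earned.
Ionval would need Sabmor, Hexwyn, and Jorxan (B11), but Jorxan is never earned.
Jorxan would need Yulelm, Hexwyn, and Sabmor (B2), but Yulelm is never earned.
Yulelm would need Pelhex, Sabmor, and Falpel (B7), but Pelhex is never earned.
Pelhex would need Ionval, Orbbry, and Ionzan (B6), but Ionval is never earned.
None of the 5 are reached.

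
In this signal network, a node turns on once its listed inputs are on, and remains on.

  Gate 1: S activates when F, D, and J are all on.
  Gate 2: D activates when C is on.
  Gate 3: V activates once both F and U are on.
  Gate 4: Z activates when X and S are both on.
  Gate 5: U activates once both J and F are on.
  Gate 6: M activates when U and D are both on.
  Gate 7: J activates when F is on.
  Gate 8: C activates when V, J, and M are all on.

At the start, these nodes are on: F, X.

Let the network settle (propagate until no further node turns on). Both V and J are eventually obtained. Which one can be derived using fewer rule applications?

J

J: Gate 7: F on → J on. [1 rule application]
V: Gate 7: F on → J on. Gate 5: J and F on → U on. Gate 3: F and U on → V on. [3 rule applications]
J needs fewer.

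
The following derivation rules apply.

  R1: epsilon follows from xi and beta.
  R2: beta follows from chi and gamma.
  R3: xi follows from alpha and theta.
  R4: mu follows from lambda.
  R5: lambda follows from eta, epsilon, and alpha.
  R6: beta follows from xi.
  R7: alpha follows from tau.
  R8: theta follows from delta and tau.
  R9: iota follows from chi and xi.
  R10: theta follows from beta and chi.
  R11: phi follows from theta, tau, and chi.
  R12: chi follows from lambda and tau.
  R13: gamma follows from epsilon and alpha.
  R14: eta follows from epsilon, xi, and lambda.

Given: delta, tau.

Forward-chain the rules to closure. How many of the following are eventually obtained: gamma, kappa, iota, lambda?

1

delta and tau hold, so theta follows (R8).
From tau, R7 gives alpha.
From alpha and theta, R3 gives xi.
From xi, R6 gives beta.
From xi and beta, R1 gives epsilon.
From epsilon and alpha, R13 gives gamma.
gamma: reached.
No rule produces kappa, and it is not given.
iota would need chi and xi (R9), but chi is never established.
lambda would need eta, epsilon, and alpha (R5), but eta is never established.
Reached: gamma — 1 of the 4.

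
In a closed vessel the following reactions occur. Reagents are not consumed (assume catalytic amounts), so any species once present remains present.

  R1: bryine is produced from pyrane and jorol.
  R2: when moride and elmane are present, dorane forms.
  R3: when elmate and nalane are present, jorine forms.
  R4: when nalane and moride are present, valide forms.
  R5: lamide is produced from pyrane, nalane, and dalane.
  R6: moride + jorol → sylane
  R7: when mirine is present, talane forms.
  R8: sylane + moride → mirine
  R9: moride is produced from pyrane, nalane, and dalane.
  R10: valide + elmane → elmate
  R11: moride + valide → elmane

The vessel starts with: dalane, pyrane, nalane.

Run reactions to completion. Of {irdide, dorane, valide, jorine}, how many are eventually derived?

pyrane, nalane, and dalane present → moride forms (R9).
nalane and moride present → valide forms (R4).
moride and valide present → elmane forms (R11).
valide and elmane present → elmate forms (R10).
moride and elmane present → dorane forms (R2).
elmate and nalane present → jorine forms (R3).
No rule produces irdide, and it is not given.
dorane: reached.
valide: reached.
jorine: reached.
Reached: dorane, valide, and jorine — 3 of the 4.

3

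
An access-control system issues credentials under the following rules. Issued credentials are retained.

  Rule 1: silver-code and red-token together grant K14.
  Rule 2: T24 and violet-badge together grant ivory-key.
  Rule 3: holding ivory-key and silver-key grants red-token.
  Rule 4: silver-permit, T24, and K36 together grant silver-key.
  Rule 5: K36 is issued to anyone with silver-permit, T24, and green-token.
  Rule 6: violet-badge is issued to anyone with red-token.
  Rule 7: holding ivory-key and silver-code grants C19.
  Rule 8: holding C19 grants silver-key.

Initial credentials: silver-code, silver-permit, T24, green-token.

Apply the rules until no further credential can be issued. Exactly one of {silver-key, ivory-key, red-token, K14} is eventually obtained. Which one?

silver-key

Holding silver-permit, T24, and green-token grants K36 (Rule 5).
Holding silver-permit, T24, and K36 grants silver-key (Rule 4).
ivory-key would need T24 and violet-badge (Rule 2), but violet-badge is never granted. red-token would need ivory-key and silver-key (Rule 3), but ivory-key is never granted. K14 would need silver-code and red-token (Rule 1), but red-token is never granted.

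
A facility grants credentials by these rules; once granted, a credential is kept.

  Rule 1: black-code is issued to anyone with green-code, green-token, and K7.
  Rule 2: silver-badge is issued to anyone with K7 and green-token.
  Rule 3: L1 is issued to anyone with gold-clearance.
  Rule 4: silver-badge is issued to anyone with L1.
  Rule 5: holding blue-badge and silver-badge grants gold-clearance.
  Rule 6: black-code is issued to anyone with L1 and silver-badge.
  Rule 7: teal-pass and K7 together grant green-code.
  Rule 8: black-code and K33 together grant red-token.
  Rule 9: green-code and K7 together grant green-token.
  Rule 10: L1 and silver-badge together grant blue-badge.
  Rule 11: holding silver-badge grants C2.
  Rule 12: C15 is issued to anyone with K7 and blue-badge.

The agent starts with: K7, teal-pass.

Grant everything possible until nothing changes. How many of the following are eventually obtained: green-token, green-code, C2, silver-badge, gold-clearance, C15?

4

Holding teal-pass and K7 grants green-code (Rule 7).
Holding green-code and K7 grants green-token (Rule 9).
Holding K7 and green-token grants silver-badge (Rule 2).
Holding silver-badge grants C2 (Rule 11).
green-token: reached.
green-code: reached.
C2: reached.
silver-badge: reached.
gold-clearance would need blue-badge and silver-badge (Rule 5), but blue-badge is never granted.
C15 would need K7 and blue-badge (Rule 12), but blue-badge is never granted.
Reached: green-token, green-code, C2, and silver-badge — 4 of the 6.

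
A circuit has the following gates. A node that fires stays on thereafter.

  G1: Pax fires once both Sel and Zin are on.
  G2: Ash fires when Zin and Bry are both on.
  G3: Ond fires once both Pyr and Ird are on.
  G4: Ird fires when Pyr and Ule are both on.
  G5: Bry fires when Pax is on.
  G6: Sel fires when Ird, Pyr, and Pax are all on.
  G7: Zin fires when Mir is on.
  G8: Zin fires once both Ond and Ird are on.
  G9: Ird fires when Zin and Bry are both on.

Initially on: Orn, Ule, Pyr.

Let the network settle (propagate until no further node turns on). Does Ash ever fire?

Ash would need Zin and Bry (G2), but Bry never turns on.

No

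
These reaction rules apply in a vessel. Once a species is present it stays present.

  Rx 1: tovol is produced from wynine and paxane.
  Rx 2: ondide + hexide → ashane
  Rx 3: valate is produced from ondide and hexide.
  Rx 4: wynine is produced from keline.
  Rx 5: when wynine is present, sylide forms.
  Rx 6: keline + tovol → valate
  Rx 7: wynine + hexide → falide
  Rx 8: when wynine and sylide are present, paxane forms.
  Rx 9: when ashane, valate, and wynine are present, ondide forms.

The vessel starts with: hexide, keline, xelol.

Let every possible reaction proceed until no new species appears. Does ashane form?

ashane would need ondide and hexide (Rx 2), but ondide never forms.

No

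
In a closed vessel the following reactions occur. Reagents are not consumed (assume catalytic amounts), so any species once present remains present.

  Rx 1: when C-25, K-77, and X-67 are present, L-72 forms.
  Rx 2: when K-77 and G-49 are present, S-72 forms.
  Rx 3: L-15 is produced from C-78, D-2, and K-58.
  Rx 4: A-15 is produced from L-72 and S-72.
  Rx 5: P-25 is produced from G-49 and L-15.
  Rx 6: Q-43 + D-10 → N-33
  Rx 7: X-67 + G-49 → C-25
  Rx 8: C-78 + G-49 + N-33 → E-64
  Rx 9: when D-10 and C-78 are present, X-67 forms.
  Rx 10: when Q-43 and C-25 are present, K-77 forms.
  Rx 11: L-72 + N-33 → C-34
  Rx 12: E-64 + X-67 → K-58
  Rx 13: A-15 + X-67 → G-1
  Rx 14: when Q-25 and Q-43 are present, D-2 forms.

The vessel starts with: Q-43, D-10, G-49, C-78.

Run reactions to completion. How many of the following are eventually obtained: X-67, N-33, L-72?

Q-43 and D-10 present → N-33 forms (Rx 6).
D-10 and C-78 present → X-67 forms (Rx 9).
X-67 and G-49 present → C-25 forms (Rx 7).
Q-43 and C-25 present → K-77 forms (Rx 10).
C-25, K-77, and X-67 present → L-72 forms (Rx 1).
X-67: reached.
N-33: reached.
L-72: reached.
All 3 are reached.

3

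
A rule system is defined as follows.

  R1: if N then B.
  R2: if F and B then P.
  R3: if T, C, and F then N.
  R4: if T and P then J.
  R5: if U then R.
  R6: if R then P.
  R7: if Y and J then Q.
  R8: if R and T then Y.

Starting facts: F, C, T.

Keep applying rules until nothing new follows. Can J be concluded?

From T, C, and F, R3 gives N.
From N, R1 gives B.
From F and B, R2 gives P.
From T and P, R4 gives J.

Yes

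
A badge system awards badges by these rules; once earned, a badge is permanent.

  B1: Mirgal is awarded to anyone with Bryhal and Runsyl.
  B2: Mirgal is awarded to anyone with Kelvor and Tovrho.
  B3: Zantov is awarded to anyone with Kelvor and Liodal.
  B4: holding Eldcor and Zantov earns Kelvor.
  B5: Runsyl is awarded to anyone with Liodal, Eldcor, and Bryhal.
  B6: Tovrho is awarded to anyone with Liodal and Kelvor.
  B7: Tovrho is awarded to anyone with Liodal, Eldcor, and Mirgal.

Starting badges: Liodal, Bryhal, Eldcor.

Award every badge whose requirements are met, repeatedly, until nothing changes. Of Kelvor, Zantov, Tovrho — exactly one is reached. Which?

With Liodal, Eldcor, and Bryhal, Runsyl is earned (B5).
With Bryhal and Runsyl, Mirgal is earned (B1).
With Liodal, Eldcor, and Mirgal, Tovrho is earned (B7).
Kelvor would need Eldcor and Zantov (B4), but Zantov is never earned. Zantov would need Kelvor and Liodal (B3), but Kelvor is never earned.

Tovrho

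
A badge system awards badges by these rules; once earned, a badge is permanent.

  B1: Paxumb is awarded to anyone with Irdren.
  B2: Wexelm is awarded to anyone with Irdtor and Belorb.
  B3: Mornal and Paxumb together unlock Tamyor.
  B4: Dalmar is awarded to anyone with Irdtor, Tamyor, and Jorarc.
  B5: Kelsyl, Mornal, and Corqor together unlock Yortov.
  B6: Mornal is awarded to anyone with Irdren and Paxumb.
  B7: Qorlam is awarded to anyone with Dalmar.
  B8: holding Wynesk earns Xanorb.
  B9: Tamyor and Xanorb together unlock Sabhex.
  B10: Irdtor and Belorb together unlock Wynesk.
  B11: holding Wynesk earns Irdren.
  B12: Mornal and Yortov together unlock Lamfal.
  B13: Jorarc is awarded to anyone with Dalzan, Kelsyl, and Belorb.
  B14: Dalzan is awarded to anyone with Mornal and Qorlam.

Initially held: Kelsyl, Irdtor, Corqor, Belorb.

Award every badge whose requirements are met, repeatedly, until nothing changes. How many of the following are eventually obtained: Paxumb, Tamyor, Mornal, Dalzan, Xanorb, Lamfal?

With Irdtor and Belorb, Wynesk is earned (B10).
With Wynesk, Irdren is earned (B11).
With Wynesk, Xanorb is earned (B8).
With Irdren, Paxumb is earned (B1).
With Irdren and Paxumb, Mornal is earned (B6).
With Mornal and Paxumb, Tamyor is earned (B3).
With Kelsyl, Mornal, and Corqor, Yortov is earned (B5).
With Mornal and Yortov, Lamfal is earned (B12).
Paxumb: reached.
Tamyor: reached.
Mornal: reached.
Dalzan would need Mornal and Qorlam (B14), but Qorlam is never earned.
Xanorb: reached.
Lamfal: reached.
Reached: Paxumb, Tamyor, Mornal, Xanorb, and Lamfal — 5 of the 6.

5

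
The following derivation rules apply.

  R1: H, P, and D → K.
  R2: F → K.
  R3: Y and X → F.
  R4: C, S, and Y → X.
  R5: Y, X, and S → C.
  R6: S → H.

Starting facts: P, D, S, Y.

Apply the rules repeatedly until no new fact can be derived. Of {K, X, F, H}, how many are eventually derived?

From S, R6 gives H.
H, P, and D hold, so K follows (R1).
K: reached.
X would need C, S, and Y (R4), but C is never established.
F would need Y and X (R3), but X is never established.
H: reached.
Reached: K and H — 2 of the 4.

2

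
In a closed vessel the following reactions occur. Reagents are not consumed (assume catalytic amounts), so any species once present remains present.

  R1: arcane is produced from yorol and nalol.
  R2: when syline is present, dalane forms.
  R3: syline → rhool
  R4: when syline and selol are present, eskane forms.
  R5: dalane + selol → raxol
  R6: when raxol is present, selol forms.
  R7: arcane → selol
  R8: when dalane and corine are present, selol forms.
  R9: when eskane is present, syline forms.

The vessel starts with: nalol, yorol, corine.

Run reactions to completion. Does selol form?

yorol and nalol present → arcane forms (R1).
arcane present → selol forms (R7).

Yes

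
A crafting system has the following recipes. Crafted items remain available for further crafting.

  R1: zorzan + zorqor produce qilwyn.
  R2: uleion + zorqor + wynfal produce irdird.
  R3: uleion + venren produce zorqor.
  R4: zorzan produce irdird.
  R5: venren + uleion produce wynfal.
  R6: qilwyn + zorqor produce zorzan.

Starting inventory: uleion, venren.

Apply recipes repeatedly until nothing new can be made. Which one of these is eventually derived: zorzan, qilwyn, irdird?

Using R3, uleion and venren make zorqor.
venren + uleion → wynfal (R5).
Using R2, uleion, zorqor, and wynfal make irdird.
qilwyn would need zorzan and zorqor (R1), but zorzan is never obtained. zorzan would need qilwyn and zorqor (R6), but qilwyn is never obtained.

irdird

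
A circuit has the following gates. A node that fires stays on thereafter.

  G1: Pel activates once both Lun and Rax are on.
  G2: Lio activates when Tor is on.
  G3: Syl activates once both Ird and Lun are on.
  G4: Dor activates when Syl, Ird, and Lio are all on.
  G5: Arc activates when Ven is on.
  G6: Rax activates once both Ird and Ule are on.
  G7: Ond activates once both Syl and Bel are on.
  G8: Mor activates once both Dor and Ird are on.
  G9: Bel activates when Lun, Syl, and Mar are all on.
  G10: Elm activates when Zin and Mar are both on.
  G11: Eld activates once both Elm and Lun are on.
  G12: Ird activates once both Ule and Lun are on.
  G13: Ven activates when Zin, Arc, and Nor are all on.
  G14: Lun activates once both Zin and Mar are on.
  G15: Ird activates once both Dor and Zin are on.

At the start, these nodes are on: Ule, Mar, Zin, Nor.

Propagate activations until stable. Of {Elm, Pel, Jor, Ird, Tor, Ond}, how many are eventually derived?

4

G14: Zin and Mar on → Lun on.
G10: Zin and Mar on → Elm on.
G12: Ule and Lun on → Ird on.
Ird and Ule are on, so Rax activates (G6).
Ird and Lun are on, so Syl activates (G3).
G1: Lun and Rax on → Pel on.
Lun, Syl, and Mar are on, so Bel activates (G9).
Syl and Bel are on, so Ond activates (G7).
Elm: reached.
Pel: reached.
No rule produces Jor, and it is not given.
Ird: reached.
No rule produces Tor, and it is not given.
Ond: reached.
Reached: Elm, Pel, Ird, and Ond — 4 of the 6.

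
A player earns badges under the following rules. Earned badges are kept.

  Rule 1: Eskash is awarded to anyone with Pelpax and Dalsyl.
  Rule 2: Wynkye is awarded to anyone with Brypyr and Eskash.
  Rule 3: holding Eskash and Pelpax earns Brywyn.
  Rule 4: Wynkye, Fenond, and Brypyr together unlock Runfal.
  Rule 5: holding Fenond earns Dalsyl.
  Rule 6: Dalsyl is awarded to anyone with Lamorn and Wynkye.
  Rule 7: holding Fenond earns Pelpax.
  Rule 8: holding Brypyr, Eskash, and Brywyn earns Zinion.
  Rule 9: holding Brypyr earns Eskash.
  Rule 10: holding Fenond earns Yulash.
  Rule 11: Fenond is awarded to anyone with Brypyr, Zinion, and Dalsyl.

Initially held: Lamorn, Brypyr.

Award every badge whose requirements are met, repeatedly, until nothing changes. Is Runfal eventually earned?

No

Runfal would need Wynkye, Fenond, and Brypyr (Rule 4), but Fenond is never earned.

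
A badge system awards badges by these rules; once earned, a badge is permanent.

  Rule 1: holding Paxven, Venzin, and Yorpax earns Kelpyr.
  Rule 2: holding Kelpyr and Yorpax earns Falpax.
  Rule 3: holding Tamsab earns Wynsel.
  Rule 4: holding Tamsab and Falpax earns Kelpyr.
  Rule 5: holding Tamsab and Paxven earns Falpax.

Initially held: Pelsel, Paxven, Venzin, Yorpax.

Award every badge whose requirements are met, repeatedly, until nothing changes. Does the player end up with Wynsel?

No

Wynsel would need Tamsab (Rule 3), but Tamsab is never earned.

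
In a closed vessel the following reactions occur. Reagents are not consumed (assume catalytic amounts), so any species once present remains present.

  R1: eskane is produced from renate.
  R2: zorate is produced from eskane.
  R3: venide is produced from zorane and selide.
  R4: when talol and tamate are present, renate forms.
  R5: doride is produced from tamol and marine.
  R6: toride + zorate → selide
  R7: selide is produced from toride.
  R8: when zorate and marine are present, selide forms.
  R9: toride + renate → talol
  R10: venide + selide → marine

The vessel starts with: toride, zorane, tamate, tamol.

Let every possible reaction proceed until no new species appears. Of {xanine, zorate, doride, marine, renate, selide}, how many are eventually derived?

toride present → selide forms (R7).
zorane and selide present → venide forms (R3).
venide and selide present → marine forms (R10).
tamol and marine present → doride forms (R5).
No rule produces xanine, and it is not given.
zorate would need eskane (R2), but eskane never forms.
doride: reached.
marine: reached.
renate would need talol and tamate (R4), but talol never forms.
selide: reached.
Reached: doride, marine, and selide — 3 of the 6.

3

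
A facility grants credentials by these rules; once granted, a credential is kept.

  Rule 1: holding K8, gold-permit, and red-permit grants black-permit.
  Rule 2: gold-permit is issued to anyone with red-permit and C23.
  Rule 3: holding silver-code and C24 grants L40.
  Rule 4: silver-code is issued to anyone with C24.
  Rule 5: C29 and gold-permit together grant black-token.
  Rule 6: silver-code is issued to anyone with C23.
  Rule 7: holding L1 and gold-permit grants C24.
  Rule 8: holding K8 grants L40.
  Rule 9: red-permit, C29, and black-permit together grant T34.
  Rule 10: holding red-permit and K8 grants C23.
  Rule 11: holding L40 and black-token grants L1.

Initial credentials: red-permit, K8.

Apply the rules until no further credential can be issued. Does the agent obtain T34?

No

T34 would need red-permit, C29, and black-permit (Rule 9), but C29 is never granted.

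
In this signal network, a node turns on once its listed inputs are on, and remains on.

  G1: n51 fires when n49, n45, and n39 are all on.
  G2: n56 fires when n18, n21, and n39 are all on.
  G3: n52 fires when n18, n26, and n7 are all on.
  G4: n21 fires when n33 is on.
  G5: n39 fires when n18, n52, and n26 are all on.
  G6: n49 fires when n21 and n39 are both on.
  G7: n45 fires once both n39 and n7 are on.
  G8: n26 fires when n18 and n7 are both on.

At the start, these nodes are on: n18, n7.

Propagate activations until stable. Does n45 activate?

Yes

n18 and n7 are on, so n26 fires (G8).
G3: n18, n26, and n7 on → n52 on.
n18, n52, and n26 are on, so n39 fires (G5).
G7: n39 and n7 on → n45 on.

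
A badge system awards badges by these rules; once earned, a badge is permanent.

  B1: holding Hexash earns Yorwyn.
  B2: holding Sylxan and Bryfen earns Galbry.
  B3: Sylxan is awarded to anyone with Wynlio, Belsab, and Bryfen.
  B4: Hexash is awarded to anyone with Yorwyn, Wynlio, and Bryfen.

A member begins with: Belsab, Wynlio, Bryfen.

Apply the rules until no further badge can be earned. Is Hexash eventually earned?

No

Hexash would need Yorwyn, Wynlio, and Bryfen (B4), but Yorwyn is never earned.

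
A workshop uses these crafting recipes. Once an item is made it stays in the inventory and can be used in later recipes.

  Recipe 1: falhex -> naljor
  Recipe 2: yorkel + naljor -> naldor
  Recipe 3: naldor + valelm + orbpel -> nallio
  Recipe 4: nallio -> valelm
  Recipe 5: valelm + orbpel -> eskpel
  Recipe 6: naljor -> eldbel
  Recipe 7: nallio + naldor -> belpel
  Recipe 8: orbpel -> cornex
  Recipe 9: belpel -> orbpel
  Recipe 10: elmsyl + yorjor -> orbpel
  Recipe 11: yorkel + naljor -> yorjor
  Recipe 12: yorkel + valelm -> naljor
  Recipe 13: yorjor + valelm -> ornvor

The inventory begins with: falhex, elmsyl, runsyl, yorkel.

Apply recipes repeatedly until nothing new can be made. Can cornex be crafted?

Using Recipe 1, falhex makes naljor.
Using Recipe 11, yorkel and naljor make yorjor.
Using Recipe 10, elmsyl and yorjor make orbpel.
Using Recipe 8, orbpel makes cornex.

Yes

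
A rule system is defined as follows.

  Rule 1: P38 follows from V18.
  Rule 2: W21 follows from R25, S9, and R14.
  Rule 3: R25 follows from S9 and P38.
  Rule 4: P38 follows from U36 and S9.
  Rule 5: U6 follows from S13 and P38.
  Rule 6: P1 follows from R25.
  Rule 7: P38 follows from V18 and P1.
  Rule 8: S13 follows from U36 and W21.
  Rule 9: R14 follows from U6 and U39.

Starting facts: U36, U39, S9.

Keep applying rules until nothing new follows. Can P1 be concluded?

U36 and S9 hold, so P38 follows (Rule 4).
From S9 and P38, Rule 3 gives R25.
From R25, Rule 6 gives P1.

Yes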